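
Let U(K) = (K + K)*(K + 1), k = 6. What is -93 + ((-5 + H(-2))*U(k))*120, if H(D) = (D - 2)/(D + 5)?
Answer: -63933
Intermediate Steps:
H(D) = (-2 + D)/(5 + D)
U(K) = 2*K*(1 + K) (U(K) = (2*K)*(1 + K) = 2*K*(1 + K))
-93 + ((-5 + H(-2))*U(k))*120 = -93 + ((-5 + (-2 - 2)/(5 - 2))*(2*6*(1 + 6)))*120 = -93 + ((-5 - 4/3)*(2*6*7))*120 = -93 + ((-5 + (⅓)*(-4))*84)*120 = -93 + ((-5 - 4/3)*84)*120 = -93 - 19/3*84*120 = -93 - 532*120 = -93 - 63840 = -63933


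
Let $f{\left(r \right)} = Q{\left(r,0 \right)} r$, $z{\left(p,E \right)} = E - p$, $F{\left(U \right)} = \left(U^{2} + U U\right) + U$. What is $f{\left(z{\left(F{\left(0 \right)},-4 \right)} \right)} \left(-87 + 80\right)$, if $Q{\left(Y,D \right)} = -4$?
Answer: $-112$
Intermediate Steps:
$F{\left(U \right)} = U + 2 U^{2}$ ($F{\left(U \right)} = \left(U^{2} + U^{2}\right) + U = 2 U^{2} + U = U + 2 U^{2}$)
$f{\left(r \right)} = - 4 r$
$f{\left(z{\left(F{\left(0 \right)},-4 \right)} \right)} \left(-87 + 80\right) = - 4 \left(-4 - 0 \left(1 + 2 \cdot 0\right)\right) \left(-87 + 80\right) = - 4 \left(-4 - 0 \left(1 + 0\right)\right) \left(-7\right) = - 4 \left(-4 - 0 \cdot 1\right) \left(-7\right) = - 4 \left(-4 - 0\right) \left(-7\right) = - 4 \left(-4 + 0\right) \left(-7\right) = \left(-4\right) \left(-4\right) \left(-7\right) = 16 \left(-7\right) = -112$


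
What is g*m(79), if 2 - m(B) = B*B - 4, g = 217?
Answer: -1352995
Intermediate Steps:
m(B) = 6 - B² (m(B) = 2 - (B*B - 4) = 2 - (B² - 4) = 2 - (-4 + B²) = 2 + (4 - B²) = 6 - B²)
g*m(79) = 217*(6 - 1*79²) = 217*(6 - 1*6241) = 217*(6 - 6241) = 217*(-6235) = -1352995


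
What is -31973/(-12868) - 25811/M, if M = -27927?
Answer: 1225045919/359364636 ≈ 3.4089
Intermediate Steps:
-31973/(-12868) - 25811/M = -31973/(-12868) - 25811/(-27927) = -31973*(-1/12868) - 25811*(-1/27927) = 31973/12868 + 25811/27927 = 1225045919/359364636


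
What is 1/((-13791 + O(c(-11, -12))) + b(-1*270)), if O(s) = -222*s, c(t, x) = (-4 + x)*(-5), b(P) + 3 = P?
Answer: -1/31824 ≈ -3.1423e-5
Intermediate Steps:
b(P) = -3 + P
c(t, x) = 20 - 5*x
1/((-13791 + O(c(-11, -12))) + b(-1*270)) = 1/((-13791 - 222*(20 - 5*(-12))) + (-3 - 1*270)) = 1/((-13791 - 222*(20 + 60)) + (-3 - 270)) = 1/((-13791 - 222*80) - 273) = 1/((-13791 - 17760) - 273) = 1/(-31551 - 273) = 1/(-31824) = -1/31824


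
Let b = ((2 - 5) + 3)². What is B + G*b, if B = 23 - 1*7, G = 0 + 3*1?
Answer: 16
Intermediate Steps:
G = 3 (G = 0 + 3 = 3)
b = 0 (b = (-3 + 3)² = 0² = 0)
B = 16 (B = 23 - 7 = 16)
B + G*b = 16 + 3*0 = 16 + 0 = 16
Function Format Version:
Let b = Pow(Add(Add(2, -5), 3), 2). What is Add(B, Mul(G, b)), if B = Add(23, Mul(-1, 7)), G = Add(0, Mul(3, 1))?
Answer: 16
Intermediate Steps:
G = 3 (G = Add(0, 3) = 3)
b = 0 (b = Pow(Add(-3, 3), 2) = Pow(0, 2) = 0)
B = 16 (B = Add(23, -7) = 16)
Add(B, Mul(G, b)) = Add(16, Mul(3, 0)) = Add(16, 0) = 16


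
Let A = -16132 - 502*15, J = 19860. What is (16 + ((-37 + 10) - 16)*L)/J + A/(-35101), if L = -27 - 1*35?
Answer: 94011367/116184310 ≈ 0.80916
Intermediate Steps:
A = -23662 (A = -16132 - 7530 = -23662)
L = -62 (L = -27 - 35 = -62)
(16 + ((-37 + 10) - 16)*L)/J + A/(-35101) = (16 + ((-37 + 10) - 16)*(-62))/19860 - 23662/(-35101) = (16 + (-27 - 16)*(-62))*(1/19860) - 23662*(-1/35101) = (16 - 43*(-62))*(1/19860) + 23662/35101 = (16 + 2666)*(1/19860) + 23662/35101 = 2682*(1/19860) + 23662/35101 = 447/3310 + 23662/35101 = 94011367/116184310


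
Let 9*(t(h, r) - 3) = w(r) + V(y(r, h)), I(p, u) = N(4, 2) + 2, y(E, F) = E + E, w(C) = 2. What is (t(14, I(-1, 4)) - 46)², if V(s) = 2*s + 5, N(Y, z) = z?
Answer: 132496/81 ≈ 1635.8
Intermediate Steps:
y(E, F) = 2*E
I(p, u) = 4 (I(p, u) = 2 + 2 = 4)
V(s) = 5 + 2*s
t(h, r) = 34/9 + 4*r/9 (t(h, r) = 3 + (2 + (5 + 2*(2*r)))/9 = 3 + (2 + (5 + 4*r))/9 = 3 + (7 + 4*r)/9 = 3 + (7/9 + 4*r/9) = 34/9 + 4*r/9)
(t(14, I(-1, 4)) - 46)² = ((34/9 + (4/9)*4) - 46)² = ((34/9 + 16/9) - 46)² = (50/9 - 46)² = (-364/9)² = 132496/81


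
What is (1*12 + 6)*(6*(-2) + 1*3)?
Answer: -162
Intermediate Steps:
(1*12 + 6)*(6*(-2) + 1*3) = (12 + 6)*(-12 + 3) = 18*(-9) = -162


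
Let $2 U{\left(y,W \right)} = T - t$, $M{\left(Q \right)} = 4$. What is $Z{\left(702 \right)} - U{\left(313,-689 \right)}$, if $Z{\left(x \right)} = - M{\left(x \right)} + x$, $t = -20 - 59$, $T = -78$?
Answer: $\frac{1395}{2} \approx 697.5$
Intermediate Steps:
$t = -79$
$Z{\left(x \right)} = -4 + x$ ($Z{\left(x \right)} = \left(-1\right) 4 + x = -4 + x$)
$U{\left(y,W \right)} = \frac{1}{2}$ ($U{\left(y,W \right)} = \frac{-78 - -79}{2} = \frac{-78 + 79}{2} = \frac{1}{2} \cdot 1 = \frac{1}{2}$)
$Z{\left(702 \right)} - U{\left(313,-689 \right)} = \left(-4 + 702\right) - \frac{1}{2} = 698 - \frac{1}{2} = \frac{1395}{2}$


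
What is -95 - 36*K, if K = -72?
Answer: 2497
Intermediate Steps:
-95 - 36*K = -95 - 36*(-72) = -95 + 2592 = 2497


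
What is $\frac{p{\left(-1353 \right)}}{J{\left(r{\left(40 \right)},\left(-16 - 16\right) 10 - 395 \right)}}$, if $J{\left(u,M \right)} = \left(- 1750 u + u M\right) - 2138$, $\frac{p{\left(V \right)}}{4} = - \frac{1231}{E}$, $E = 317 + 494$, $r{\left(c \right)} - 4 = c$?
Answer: $\frac{2462}{44847489} \approx 5.4897 \cdot 10^{-5}$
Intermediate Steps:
$r{\left(c \right)} = 4 + c$
$E = 811$
$p{\left(V \right)} = - \frac{4924}{811}$ ($p{\left(V \right)} = 4 \left(- \frac{1231}{811}\right) = - \frac{4924}{811}$)
$J{\left(u,M \right)} = -2138 - 1750 u + M u$ ($J{\left(u,M \right)} = \left(- 1750 u + M u\right) - 2138 = -2138 - 1750 u + M u$)
$\frac{p{\left(-1353 \right)}}{J{\left(r{\left(40 \right)},\left(-16 - 16\right) 10 - 395 \right)}} = - \frac{4924}{811 \left(-2138 - 1750 \left(4 + 40\right) + \left(\left(-16 - 16\right) 10 - 395\right) \left(4 + 40\right)\right)} = - \frac{4924}{811 \left(-2138 - 77000 + \left(\left(-32\right) 10 - 395\right) 44\right)} = - \frac{4924}{811 \left(-2138 - 77000 + \left(-320 - 395\right) 44\right)} = - \frac{4924}{811 \left(-2138 - 77000 - 31460\right)} = - \frac{4924}{811 \left(-110598\right)} = \left(- \frac{4924}{811}\right) \left(- \frac{1}{110598}\right) = \frac{2462}{44847489}$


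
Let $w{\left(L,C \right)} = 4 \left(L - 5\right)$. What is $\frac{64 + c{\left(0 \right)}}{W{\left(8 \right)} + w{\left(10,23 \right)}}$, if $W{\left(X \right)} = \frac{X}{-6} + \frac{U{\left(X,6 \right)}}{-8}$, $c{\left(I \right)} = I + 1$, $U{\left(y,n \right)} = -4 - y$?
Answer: $\frac{390}{121} \approx 3.2231$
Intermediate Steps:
$w{\left(L,C \right)} = -20 + 4 L$ ($w{\left(L,C \right)} = 4 \left(-5 + L\right) = -20 + 4 L$)
$c{\left(I \right)} = 1 + I$
$W{\left(X \right)} = \frac{1}{2} - \frac{X}{24}$ ($W{\left(X \right)} = \frac{X}{-6} + \frac{-4 - X}{-8} = X \left(- \frac{1}{6}\right) + \left(-4 - X\right) \left(- \frac{1}{8}\right) = - \frac{X}{6} + \left(\frac{1}{2} + \frac{X}{8}\right) = \frac{1}{2} - \frac{X}{24}$)
$\frac{64 + c{\left(0 \right)}}{W{\left(8 \right)} + w{\left(10,23 \right)}} = \frac{64 + \left(1 + 0\right)}{\left(\frac{1}{2} - \frac{1}{3}\right) + \left(-20 + 4 \cdot 10\right)} = \frac{64 + 1}{\left(\frac{1}{2} - \frac{1}{3}\right) + \left(-20 + 40\right)} = \frac{65}{\frac{1}{6} + 20} = \frac{65}{\frac{121}{6}} = 65 \cdot \frac{6}{121} = \frac{390}{121}$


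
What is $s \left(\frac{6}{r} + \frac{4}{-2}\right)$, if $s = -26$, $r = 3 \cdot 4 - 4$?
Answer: $\frac{65}{2} \approx 32.5$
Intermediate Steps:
$r = 8$ ($r = 12 - 4 = 8$)
$s \left(\frac{6}{r} + \frac{4}{-2}\right) = - 26 \left(\frac{6}{8} + \frac{4}{-2}\right) = - 26 \left(6 \cdot \frac{1}{8} + 4 \left(- \frac{1}{2}\right)\right) = - 26 \left(\frac{3}{4} - 2\right) = \left(-26\right) \left(- \frac{5}{4}\right) = \frac{65}{2}$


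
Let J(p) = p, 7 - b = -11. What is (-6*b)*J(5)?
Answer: -540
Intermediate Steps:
b = 18 (b = 7 - 1*(-11) = 7 + 11 = 18)
(-6*b)*J(5) = -6*18*5 = -108*5 = -540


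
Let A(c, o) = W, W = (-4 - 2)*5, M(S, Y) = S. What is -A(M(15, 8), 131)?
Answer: 30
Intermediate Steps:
W = -30 (W = -6*5 = -30)
A(c, o) = -30
-A(M(15, 8), 131) = -1*(-30) = 30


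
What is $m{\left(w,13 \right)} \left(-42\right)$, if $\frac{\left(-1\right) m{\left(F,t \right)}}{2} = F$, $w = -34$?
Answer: $-2856$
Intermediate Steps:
$m{\left(F,t \right)} = - 2 F$
$m{\left(w,13 \right)} \left(-42\right) = \left(-2\right) \left(-34\right) \left(-42\right) = 68 \left(-42\right) = -2856$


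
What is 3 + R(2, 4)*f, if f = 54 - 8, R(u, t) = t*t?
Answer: 739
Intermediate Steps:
R(u, t) = t**2
f = 46
3 + R(2, 4)*f = 3 + 4**2*46 = 3 + 16*46 = 3 + 736 = 739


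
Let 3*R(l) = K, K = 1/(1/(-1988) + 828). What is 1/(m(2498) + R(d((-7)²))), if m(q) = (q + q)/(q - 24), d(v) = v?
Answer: 6108539793/12338055278 ≈ 0.49510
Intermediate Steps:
m(q) = 2*q/(-24 + q) (m(q) = (2*q)/(-24 + q) = 2*q/(-24 + q))
K = 1988/1646063 (K = 1/(-1/1988 + 828) = 1/(1646063/1988) = 1988/1646063 ≈ 0.0012077)
R(l) = 1988/4938189 (R(l) = (⅓)*(1988/1646063) = 1988/4938189)
1/(m(2498) + R(d((-7)²))) = 1/(2*2498/(-24 + 2498) + 1988/4938189) = 1/(2*2498/2474 + 1988/4938189) = 1/(2*2498*(1/2474) + 1988/4938189) = 1/(2498/1237 + 1988/4938189) = 1/(12338055278/6108539793) = 6108539793/12338055278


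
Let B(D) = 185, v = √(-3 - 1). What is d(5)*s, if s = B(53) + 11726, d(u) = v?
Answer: 23822*I ≈ 23822.0*I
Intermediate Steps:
v = 2*I (v = √(-4) = 2*I ≈ 2.0*I)
d(u) = 2*I
s = 11911 (s = 185 + 11726 = 11911)
d(5)*s = (2*I)*11911 = 23822*I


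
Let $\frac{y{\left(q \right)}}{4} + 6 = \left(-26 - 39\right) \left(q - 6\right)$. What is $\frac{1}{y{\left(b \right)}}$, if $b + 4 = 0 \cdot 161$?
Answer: $\frac{1}{2576} \approx 0.0003882$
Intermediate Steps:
$b = -4$ ($b = -4 + 0 \cdot 161 = -4 + 0 = -4$)
$y{\left(q \right)} = 1536 - 260 q$ ($y{\left(q \right)} = -24 + 4 \left(-26 - 39\right) \left(q - 6\right) = -24 + 4 \left(- 65 \left(q - 6\right)\right) = -24 + 4 \left(- 65 \left(-6 + q\right)\right) = -24 + 4 \left(390 - 65 q\right) = -24 - \left(-1560 + 260 q\right) = 1536 - 260 q$)
$\frac{1}{y{\left(b \right)}} = \frac{1}{1536 - -1040} = \frac{1}{1536 + 1040} = \frac{1}{2576}$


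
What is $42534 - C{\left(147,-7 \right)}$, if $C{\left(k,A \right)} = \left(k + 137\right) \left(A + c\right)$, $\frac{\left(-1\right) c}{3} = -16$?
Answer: $30890$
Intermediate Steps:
$c = 48$ ($c = \left(-3\right) \left(-16\right) = 48$)
$C{\left(k,A \right)} = \left(48 + A\right) \left(137 + k\right)$ ($C{\left(k,A \right)} = \left(k + 137\right) \left(A + 48\right) = \left(137 + k\right) \left(48 + A\right) = \left(48 + A\right) \left(137 + k\right)$)
$42534 - C{\left(147,-7 \right)} = 42534 - \left(6576 + 48 \cdot 147 + 137 \left(-7\right) - 1029\right) = 42534 - \left(6576 + 7056 - 959 - 1029\right) = 42534 - 11644 = 30890$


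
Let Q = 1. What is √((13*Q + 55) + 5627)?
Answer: √5695 ≈ 75.465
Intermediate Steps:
√((13*Q + 55) + 5627) = √((13*1 + 55) + 5627) = √((13 + 55) + 5627) = √(68 + 5627) = √5695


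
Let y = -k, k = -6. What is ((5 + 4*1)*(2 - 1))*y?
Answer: 54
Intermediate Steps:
y = 6 (y = -1*(-6) = 6)
((5 + 4*1)*(2 - 1))*y = ((5 + 4*1)*(2 - 1))*6 = ((5 + 4)*1)*6 = (9*1)*6 = 9*6 = 54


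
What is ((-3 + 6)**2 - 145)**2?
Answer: 18496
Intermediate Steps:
((-3 + 6)**2 - 145)**2 = (3**2 - 145)**2 = (9 - 145)**2 = (-136)**2 = 18496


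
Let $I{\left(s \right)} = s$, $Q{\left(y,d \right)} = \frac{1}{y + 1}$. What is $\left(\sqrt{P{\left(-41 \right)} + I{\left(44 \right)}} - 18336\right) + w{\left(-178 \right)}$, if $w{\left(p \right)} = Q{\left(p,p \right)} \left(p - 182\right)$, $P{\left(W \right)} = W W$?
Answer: $- \frac{1081704}{59} + 5 \sqrt{69} \approx -18292.0$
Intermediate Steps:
$Q{\left(y,d \right)} = \frac{1}{1 + y}$
$P{\left(W \right)} = W^{2}$
$w{\left(p \right)} = \frac{-182 + p}{1 + p}$ ($w{\left(p \right)} = \frac{p - 182}{1 + p} = \frac{-182 + p}{1 + p}$)
$\left(\sqrt{P{\left(-41 \right)} + I{\left(44 \right)}} - 18336\right) + w{\left(-178 \right)} = \left(\sqrt{\left(-41\right)^{2} + 44} - 18336\right) + \frac{-182 - 178}{1 - 178} = \left(\sqrt{1681 + 44} - 18336\right) + \frac{1}{-177} \left(-360\right) = \left(\sqrt{1725} - 18336\right) - - \frac{120}{59} = \left(5 \sqrt{69} - 18336\right) + \frac{120}{59} = \left(-18336 + 5 \sqrt{69}\right) + \frac{120}{59} = - \frac{1081704}{59} + 5 \sqrt{69}$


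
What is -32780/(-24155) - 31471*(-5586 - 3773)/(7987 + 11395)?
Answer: 129366885941/8512222 ≈ 15198.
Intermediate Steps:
-32780/(-24155) - 31471*(-5586 - 3773)/(7987 + 11395) = -32780*(-1/24155) - 31471/(19382/(-9359)) = 6556/4831 - 31471/(19382*(-1/9359)) = 6556/4831 - 31471/(-19382/9359) = 6556/4831 - 31471*(-9359/19382) = 6556/4831 + 26776099/1762 = 129366885941/8512222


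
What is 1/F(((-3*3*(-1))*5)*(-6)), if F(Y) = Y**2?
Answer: 1/72900 ≈ 1.3717e-5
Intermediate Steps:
1/F(((-3*3*(-1))*5)*(-6)) = 1/((((-3*3*(-1))*5)*(-6))**2) = 1/(((-9*(-1)*5)*(-6))**2) = 1/(((9*5)*(-6))**2) = 1/((45*(-6))**2) = 1/((-270)**2) = 1/72900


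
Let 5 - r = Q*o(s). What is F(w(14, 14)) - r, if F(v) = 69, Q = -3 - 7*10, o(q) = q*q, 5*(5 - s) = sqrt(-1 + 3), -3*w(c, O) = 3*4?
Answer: -44171/25 + 146*sqrt(2) ≈ -1560.4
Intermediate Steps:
w(c, O) = -4
s = 5 - sqrt(2)/5 (s = 5 - sqrt(-1 + 3)/5 = 5 - sqrt(2)/5 ≈ 4.7172)
o(q) = q**2
Q = -73 (Q = -3 - 70 = -73)
r = 5 + 73*(5 - sqrt(2)/5)**2 (r = 5 - (-73)*(5 - sqrt(2)/5)**2 = 5 + 73*(5 - sqrt(2)/5)**2 ≈ 1629.4)
F(w(14, 14)) - r = 69 - (45896/25 - 146*sqrt(2)) = 69 + (-45896/25 + 146*sqrt(2)) = -44171/25 + 146*sqrt(2)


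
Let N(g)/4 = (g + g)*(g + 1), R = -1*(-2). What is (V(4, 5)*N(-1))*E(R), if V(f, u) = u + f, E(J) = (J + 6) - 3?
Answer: 0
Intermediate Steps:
R = 2
E(J) = 3 + J (E(J) = (6 + J) - 3 = 3 + J)
V(f, u) = f + u
N(g) = 8*g*(1 + g) (N(g) = 4*((g + g)*(g + 1)) = 4*((2*g)*(1 + g)) = 4*(2*g*(1 + g)) = 8*g*(1 + g))
(V(4, 5)*N(-1))*E(R) = ((4 + 5)*(8*(-1)*(1 - 1)))*(3 + 2) = (9*(8*(-1)*0))*5 = (9*0)*5 = 0*5 = 0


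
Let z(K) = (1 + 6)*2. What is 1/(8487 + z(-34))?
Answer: 1/8501 ≈ 0.00011763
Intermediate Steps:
z(K) = 14 (z(K) = 7*2 = 14)
1/(8487 + z(-34)) = 1/(8487 + 14) = 1/8501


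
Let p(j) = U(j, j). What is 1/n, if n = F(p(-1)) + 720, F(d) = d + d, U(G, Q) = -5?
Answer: 1/710 ≈ 0.0014085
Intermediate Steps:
p(j) = -5
F(d) = 2*d
n = 710 (n = 2*(-5) + 720 = -10 + 720 = 710)
1/n = 1/710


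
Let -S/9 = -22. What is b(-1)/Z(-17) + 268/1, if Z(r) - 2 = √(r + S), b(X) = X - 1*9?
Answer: 47456/177 - 10*√181/177 ≈ 267.35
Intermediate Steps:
S = 198 (S = -9*(-22) = 198)
b(X) = -9 + X (b(X) = X - 9 = -9 + X)
Z(r) = 2 + √(198 + r) (Z(r) = 2 + √(r + 198) = 2 + √(198 + r))
b(-1)/Z(-17) + 268/1 = (-9 - 1)/(2 + √(198 - 17)) + 268/1 = -10/(2 + √181) + 268*1 = -10/(2 + √181) + 268 = 268 - 10/(2 + √181)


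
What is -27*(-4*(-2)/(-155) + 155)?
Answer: -648459/155 ≈ -4183.6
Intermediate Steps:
-27*(-4*(-2)/(-155) + 155) = -27*(8*(-1/155) + 155) = -27*(-8/155 + 155) = -27*24017/155 = -648459/155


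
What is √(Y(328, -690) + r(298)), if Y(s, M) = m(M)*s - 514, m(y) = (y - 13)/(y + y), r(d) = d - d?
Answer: 2*I*√10322745/345 ≈ 18.626*I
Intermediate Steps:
r(d) = 0
m(y) = (-13 + y)/(2*y) (m(y) = (-13 + y)/((2*y)) = (-13 + y)*(1/(2*y)) = (-13 + y)/(2*y))
Y(s, M) = -514 + s*(-13 + M)/(2*M) (Y(s, M) = ((-13 + M)/(2*M))*s - 514 = s*(-13 + M)/(2*M) - 514 = -514 + s*(-13 + M)/(2*M))
√(Y(328, -690) + r(298)) = √((½)*(-1028*(-690) + 328*(-13 - 690))/(-690) + 0) = √((½)*(-1/690)*(709320 + 328*(-703)) + 0) = √((½)*(-1/690)*(709320 - 230584) + 0) = √((½)*(-1/690)*478736 + 0) = √(-119684/345 + 0) = √(-119684/345) = 2*I*√10322745/345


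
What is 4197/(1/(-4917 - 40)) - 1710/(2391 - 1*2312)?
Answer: -1643559501/79 ≈ -2.0805e+7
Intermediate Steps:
4197/(1/(-4917 - 40)) - 1710/(2391 - 1*2312) = 4197/(1/(-4957)) - 1710/(2391 - 2312) = 4197/(-1/4957) - 1710/79 = 4197*(-4957) - 1710*1/79 = -20804529 - 1710/79 = -1643559501/79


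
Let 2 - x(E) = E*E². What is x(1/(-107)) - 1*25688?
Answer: -31466454497/1225043 ≈ -25686.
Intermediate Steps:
x(E) = 2 - E³ (x(E) = 2 - E*E² = 2 - E³)
x(1/(-107)) - 1*25688 = (2 - (1/(-107))³) - 1*25688 = (2 - (-1/107)³) - 25688 = (2 - 1*(-1/1225043)) - 25688 = (2 + 1/1225043) - 25688 = 2450087/1225043 - 25688 = -31466454497/1225043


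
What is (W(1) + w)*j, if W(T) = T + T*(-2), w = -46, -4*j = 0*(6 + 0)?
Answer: 0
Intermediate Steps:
j = 0 (j = -0*(6 + 0) = -0*6 = -1/4*0 = 0)
W(T) = -T (W(T) = T - 2*T = -T)
(W(1) + w)*j = (-1*1 - 46)*0 = (-1 - 46)*0 = -47*0 = 0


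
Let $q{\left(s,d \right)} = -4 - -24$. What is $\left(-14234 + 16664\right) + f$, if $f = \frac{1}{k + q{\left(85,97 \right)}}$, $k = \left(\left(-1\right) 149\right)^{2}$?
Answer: $\frac{53997031}{22221} \approx 2430.0$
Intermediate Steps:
$q{\left(s,d \right)} = 20$ ($q{\left(s,d \right)} = -4 + 24 = 20$)
$k = 22201$ ($k = \left(-149\right)^{2} = 22201$)
$f = \frac{1}{22221}$ ($f = \frac{1}{22201 + 20} = \frac{1}{22221} \approx 4.5002 \cdot 10^{-5}$)
$\left(-14234 + 16664\right) + f = \left(-14234 + 16664\right) + \frac{1}{22221} = 2430 + \frac{1}{22221} = \frac{53997031}{22221}$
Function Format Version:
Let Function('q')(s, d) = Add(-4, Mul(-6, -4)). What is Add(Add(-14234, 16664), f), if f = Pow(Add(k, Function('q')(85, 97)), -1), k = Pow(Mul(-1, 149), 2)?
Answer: Rational(53997031, 22221) ≈ 2430.0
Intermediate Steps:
Function('q')(s, d) = 20 (Function('q')(s, d) = Add(-4, 24) = 20)
k = 22201 (k = Pow(-149, 2) = 22201)
f = Rational(1, 22221) (f = Pow(Add(22201, 20), -1) = Pow(22221, -1) = Rational(1, 22221) ≈ 4.5002e-5)
Add(Add(-14234, 16664), f) = Add(Add(-14234, 16664), Rational(1, 22221)) = Add(2430, Rational(1, 22221)) = Rational(53997031, 22221)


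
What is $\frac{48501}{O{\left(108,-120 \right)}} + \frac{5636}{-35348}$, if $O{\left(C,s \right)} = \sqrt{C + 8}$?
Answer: $- \frac{1409}{8837} + \frac{48501 \sqrt{29}}{58} \approx 4503.0$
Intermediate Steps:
$O{\left(C,s \right)} = \sqrt{8 + C}$
$\frac{48501}{O{\left(108,-120 \right)}} + \frac{5636}{-35348} = \frac{48501}{\sqrt{8 + 108}} + \frac{5636}{-35348} = \frac{48501}{\sqrt{116}} + 5636 \left(- \frac{1}{35348}\right) = \frac{48501}{2 \sqrt{29}} - \frac{1409}{8837} = 48501 \frac{\sqrt{29}}{58} - \frac{1409}{8837} = \frac{48501 \sqrt{29}}{58} - \frac{1409}{8837} = - \frac{1409}{8837} + \frac{48501 \sqrt{29}}{58}$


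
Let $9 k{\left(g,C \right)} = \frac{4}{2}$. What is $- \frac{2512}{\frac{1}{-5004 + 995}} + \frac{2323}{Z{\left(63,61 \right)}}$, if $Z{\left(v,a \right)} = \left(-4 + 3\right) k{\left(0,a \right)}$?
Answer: $\frac{20120309}{2} \approx 1.006 \cdot 10^{7}$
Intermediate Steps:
$k{\left(g,C \right)} = \frac{2}{9}$ ($k{\left(g,C \right)} = \frac{4 \cdot \frac{1}{2}}{9} = \frac{1}{9} \cdot 2 = \frac{2}{9}$)
$Z{\left(v,a \right)} = - \frac{2}{9}$ ($Z{\left(v,a \right)} = \left(-4 + 3\right) \frac{2}{9} = \left(-1\right) \frac{2}{9} = - \frac{2}{9}$)
$- \frac{2512}{\frac{1}{-5004 + 995}} + \frac{2323}{Z{\left(63,61 \right)}} = - \frac{2512}{\frac{1}{-5004 + 995}} + \frac{2323}{- \frac{2}{9}} = - \frac{2512}{\frac{1}{-4009}} + 2323 \left(- \frac{9}{2}\right) = - \frac{2512}{- \frac{1}{4009}} - \frac{20907}{2} = \left(-2512\right) \left(-4009\right) - \frac{20907}{2} = 10070608 - \frac{20907}{2} = \frac{20120309}{2}$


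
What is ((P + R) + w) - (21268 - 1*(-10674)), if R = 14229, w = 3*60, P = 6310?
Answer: -11223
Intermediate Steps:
w = 180
((P + R) + w) - (21268 - 1*(-10674)) = ((6310 + 14229) + 180) - (21268 - 1*(-10674)) = (20539 + 180) - (21268 + 10674) = 20719 - 1*31942 = 20719 - 31942 = -11223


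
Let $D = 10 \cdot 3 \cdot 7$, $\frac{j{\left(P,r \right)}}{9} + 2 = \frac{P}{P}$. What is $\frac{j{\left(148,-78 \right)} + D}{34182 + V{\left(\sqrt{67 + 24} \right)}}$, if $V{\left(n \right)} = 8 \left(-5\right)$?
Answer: $\frac{201}{34142} \approx 0.0058872$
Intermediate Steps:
$j{\left(P,r \right)} = -9$ ($j{\left(P,r \right)} = -18 + 9 \frac{P}{P} = -18 + 9 \cdot 1 = -18 + 9 = -9$)
$D = 210$ ($D = 30 \cdot 7 = 210$)
$V{\left(n \right)} = -40$
$\frac{j{\left(148,-78 \right)} + D}{34182 + V{\left(\sqrt{67 + 24} \right)}} = \frac{-9 + 210}{34182 - 40} = \frac{201}{34142}$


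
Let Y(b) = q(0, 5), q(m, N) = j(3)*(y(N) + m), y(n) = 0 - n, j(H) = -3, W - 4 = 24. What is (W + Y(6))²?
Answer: 1849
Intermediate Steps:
W = 28 (W = 4 + 24 = 28)
y(n) = -n
q(m, N) = -3*m + 3*N (q(m, N) = -3*(-N + m) = -3*(m - N) = -3*m + 3*N)
Y(b) = 15 (Y(b) = -3*0 + 3*5 = 0 + 15 = 15)
(W + Y(6))² = (28 + 15)² = 43² = 1849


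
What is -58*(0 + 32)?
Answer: -1856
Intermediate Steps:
-58*(0 + 32) = -58*32 = -1856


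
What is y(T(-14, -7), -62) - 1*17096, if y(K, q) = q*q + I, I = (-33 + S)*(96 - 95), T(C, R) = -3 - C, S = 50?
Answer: -13235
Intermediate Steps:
I = 17 (I = (-33 + 50)*(96 - 95) = 17*1 = 17)
y(K, q) = 17 + q**2 (y(K, q) = q*q + 17 = q**2 + 17 = 17 + q**2)
y(T(-14, -7), -62) - 1*17096 = (17 + (-62)**2) - 1*17096 = (17 + 3844) - 17096 = 3861 - 17096 = -13235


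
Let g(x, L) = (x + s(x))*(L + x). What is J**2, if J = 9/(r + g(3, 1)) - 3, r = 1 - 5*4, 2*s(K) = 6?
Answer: 36/25 ≈ 1.4400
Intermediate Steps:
s(K) = 3 (s(K) = (1/2)*6 = 3)
g(x, L) = (3 + x)*(L + x) (g(x, L) = (x + 3)*(L + x) = (3 + x)*(L + x))
r = -19 (r = 1 - 20 = -19)
J = -6/5 (J = 9/(-19 + (3**2 + 3*1 + 3*3 + 1*3)) - 3 = 9/(-19 + (9 + 3 + 9 + 3)) - 3 = 9/(-19 + 24) - 3 = 9/5 - 3 = -6/5 ≈ -1.2000)
J**2 = (-6/5)**2 = 36/25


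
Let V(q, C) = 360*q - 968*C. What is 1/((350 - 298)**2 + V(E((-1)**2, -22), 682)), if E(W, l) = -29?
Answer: -1/667912 ≈ -1.4972e-6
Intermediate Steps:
V(q, C) = -968*C + 360*q
1/((350 - 298)**2 + V(E((-1)**2, -22), 682)) = 1/((350 - 298)**2 + (-968*682 + 360*(-29))) = 1/(52**2 + (-660176 - 10440)) = 1/(2704 - 670616) = 1/(-667912) = -1/667912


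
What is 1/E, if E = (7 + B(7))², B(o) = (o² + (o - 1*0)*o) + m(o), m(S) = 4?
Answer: 1/11881 ≈ 8.4168e-5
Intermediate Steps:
B(o) = 4 + 2*o² (B(o) = (o² + (o - 1*0)*o) + 4 = (o² + (o + 0)*o) + 4 = (o² + o*o) + 4 = (o² + o²) + 4 = 2*o² + 4 = 4 + 2*o²)
E = 11881 (E = (7 + (4 + 2*7²))² = (7 + (4 + 2*49))² = (7 + (4 + 98))² = (7 + 102)² = 109² = 11881)
1/E = 1/11881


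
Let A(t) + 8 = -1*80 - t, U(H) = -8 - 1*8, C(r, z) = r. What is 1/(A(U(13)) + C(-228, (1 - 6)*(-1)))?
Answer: -1/300 ≈ -0.0033333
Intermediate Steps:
U(H) = -16 (U(H) = -8 - 8 = -16)
A(t) = -88 - t (A(t) = -8 + (-1*80 - t) = -8 + (-80 - t) = -88 - t)
1/(A(U(13)) + C(-228, (1 - 6)*(-1))) = 1/((-88 - 1*(-16)) - 228) = 1/((-88 + 16) - 228) = 1/(-72 - 228) = 1/(-300) = -1/300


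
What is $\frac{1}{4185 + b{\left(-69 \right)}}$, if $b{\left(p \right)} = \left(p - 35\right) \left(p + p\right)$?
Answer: $\frac{1}{18537} \approx 5.3946 \cdot 10^{-5}$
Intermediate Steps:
$b{\left(p \right)} = 2 p \left(-35 + p\right)$ ($b{\left(p \right)} = \left(-35 + p\right) 2 p = 2 p \left(-35 + p\right)$)
$\frac{1}{4185 + b{\left(-69 \right)}} = \frac{1}{4185 + 2 \left(-69\right) \left(-35 - 69\right)} = \frac{1}{4185 + 2 \left(-69\right) \left(-104\right)} = \frac{1}{4185 + 14352} = \frac{1}{18537}$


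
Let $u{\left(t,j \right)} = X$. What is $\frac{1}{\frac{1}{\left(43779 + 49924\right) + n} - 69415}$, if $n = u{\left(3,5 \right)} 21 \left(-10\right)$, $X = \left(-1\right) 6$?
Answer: $- \frac{94963}{6591856644} \approx -1.4406 \cdot 10^{-5}$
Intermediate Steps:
$X = -6$
$u{\left(t,j \right)} = -6$
$n = 1260$ ($n = \left(-6\right) 21 \left(-10\right) = \left(-126\right) \left(-10\right) = 1260$)
$\frac{1}{\frac{1}{\left(43779 + 49924\right) + n} - 69415} = \frac{1}{\frac{1}{\left(43779 + 49924\right) + 1260} - 69415} = \frac{1}{\frac{1}{93703 + 1260} - 69415} = \frac{1}{\frac{1}{94963} - 69415} = \frac{1}{- \frac{6591856644}{94963}} = - \frac{94963}{6591856644}$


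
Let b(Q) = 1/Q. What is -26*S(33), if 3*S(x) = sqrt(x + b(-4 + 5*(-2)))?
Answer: -13*sqrt(6454)/21 ≈ -49.732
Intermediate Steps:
S(x) = sqrt(-1/14 + x)/3 (S(x) = sqrt(x + 1/(-4 + 5*(-2)))/3 = sqrt(x + 1/(-4 - 10))/3 = sqrt(x + 1/(-14))/3 = sqrt(x - 1/14)/3 = sqrt(-1/14 + x)/3)
-26*S(33) = -13*sqrt(-14 + 196*33)/21 = -13*sqrt(-14 + 6468)/21 = -13*sqrt(6454)/21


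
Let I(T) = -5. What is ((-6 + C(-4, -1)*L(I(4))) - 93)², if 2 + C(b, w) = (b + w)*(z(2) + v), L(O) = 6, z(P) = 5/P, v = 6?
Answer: 133956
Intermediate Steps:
C(b, w) = -2 + 17*b/2 + 17*w/2 (C(b, w) = -2 + (b + w)*(5/2 + 6) = -2 + (b + w)*(17/2) = -2 + (17*b/2 + 17*w/2) = -2 + 17*b/2 + 17*w/2)
((-6 + C(-4, -1)*L(I(4))) - 93)² = ((-6 + (-2 + (17/2)*(-4) + (17/2)*(-1))*6) - 93)² = ((-6 + (-2 - 34 - 17/2)*6) - 93)² = ((-6 - 89/2*6) - 93)² = ((-6 - 267) - 93)² = (-273 - 93)² = (-366)² = 133956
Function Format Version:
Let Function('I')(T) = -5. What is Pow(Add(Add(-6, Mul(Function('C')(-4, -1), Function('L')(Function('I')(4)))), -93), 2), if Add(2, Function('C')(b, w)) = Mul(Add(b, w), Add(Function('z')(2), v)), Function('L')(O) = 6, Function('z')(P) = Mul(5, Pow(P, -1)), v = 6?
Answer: 133956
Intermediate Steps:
Function('C')(b, w) = Add(-2, Mul(Rational(17, 2), b), Mul(Rational(17, 2), w)) (Function('C')(b, w) = Add(-2, Mul(Add(b, w), Add(Mul(5, Pow(2, -1)), 6))) = Add(-2, Mul(Add(b, w), Add(Mul(5, Rational(1, 2)), 6))) = Add(-2, Mul(Add(b, w), Add(Rational(5, 2), 6))) = Add(-2, Mul(Add(b, w), Rational(17, 2))) = Add(-2, Add(Mul(Rational(17, 2), b), Mul(Rational(17, 2), w))) = Add(-2, Mul(Rational(17, 2), b), Mul(Rational(17, 2), w)))
Pow(Add(Add(-6, Mul(Function('C')(-4, -1), Function('L')(Function('I')(4)))), -93), 2) = Pow(Add(Add(-6, Mul(Add(-2, Mul(Rational(17, 2), -4), Mul(Rational(17, 2), -1)), 6)), -93), 2) = Pow(Add(Add(-6, Mul(Add(-2, -34, Rational(-17, 2)), 6)), -93), 2) = Pow(Add(Add(-6, Mul(Rational(-89, 2), 6)), -93), 2) = Pow(Add(Add(-6, -267), -93), 2) = Pow(Add(-273, -93), 2) = Pow(-366, 2) = 133956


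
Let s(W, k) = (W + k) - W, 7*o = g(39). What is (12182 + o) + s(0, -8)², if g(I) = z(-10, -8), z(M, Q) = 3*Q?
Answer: 85698/7 ≈ 12243.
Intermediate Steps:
g(I) = -24 (g(I) = 3*(-8) = -24)
o = -24/7 (o = (⅐)*(-24) = -24/7 ≈ -3.4286)
s(W, k) = k
(12182 + o) + s(0, -8)² = (12182 - 24/7) + (-8)² = 85250/7 + 64 = 85698/7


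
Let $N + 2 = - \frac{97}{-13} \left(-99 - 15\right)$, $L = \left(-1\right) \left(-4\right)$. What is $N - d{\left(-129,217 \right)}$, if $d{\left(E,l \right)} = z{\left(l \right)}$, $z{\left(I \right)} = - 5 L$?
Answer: $- \frac{10824}{13} \approx -832.62$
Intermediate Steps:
$L = 4$
$z{\left(I \right)} = -20$ ($z{\left(I \right)} = \left(-5\right) 4 = -20$)
$N = - \frac{11084}{13}$ ($N = -2 + - \frac{97}{-13} \left(-99 - 15\right) = -2 + \left(-97\right) \left(- \frac{1}{13}\right) \left(-114\right) = -2 + \frac{97}{13} \left(-114\right) = -2 - \frac{11058}{13} = - \frac{11084}{13} \approx -852.62$)
$d{\left(E,l \right)} = -20$
$N - d{\left(-129,217 \right)} = - \frac{11084}{13} - -20 = - \frac{11084}{13} + 20 = - \frac{10824}{13}$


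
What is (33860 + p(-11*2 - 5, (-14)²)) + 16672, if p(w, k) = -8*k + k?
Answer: 49160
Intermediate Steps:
p(w, k) = -7*k
(33860 + p(-11*2 - 5, (-14)²)) + 16672 = (33860 - 7*(-14)²) + 16672 = (33860 - 7*196) + 16672 = (33860 - 1372) + 16672 = 32488 + 16672 = 49160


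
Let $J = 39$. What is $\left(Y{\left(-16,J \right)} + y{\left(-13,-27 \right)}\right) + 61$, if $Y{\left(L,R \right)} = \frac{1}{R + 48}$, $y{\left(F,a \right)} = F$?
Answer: $\frac{4177}{87} \approx 48.011$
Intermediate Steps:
$Y{\left(L,R \right)} = \frac{1}{48 + R}$
$\left(Y{\left(-16,J \right)} + y{\left(-13,-27 \right)}\right) + 61 = \left(\frac{1}{48 + 39} - 13\right) + 61 = \left(\frac{1}{87} - 13\right) + 61 = - \frac{1130}{87} + 61 = \frac{4177}{87}$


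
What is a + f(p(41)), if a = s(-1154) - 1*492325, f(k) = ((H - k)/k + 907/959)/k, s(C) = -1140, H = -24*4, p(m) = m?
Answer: -795504657931/1612079 ≈ -4.9347e+5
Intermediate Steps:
H = -96
f(k) = (907/959 + (-96 - k)/k)/k (f(k) = ((-96 - k)/k + 907/959)/k = (907/959 + (-96 - k)/k)/k)
a = -493465 (a = -1140 - 1*492325 = -1140 - 492325 = -493465)
a + f(p(41)) = -493465 + (4/959)*(-23016 - 13*41)/41**2 = -493465 + (4/959)*(1/1681)*(-23016 - 533) = -493465 + (4/959)*(1/1681)*(-23549) = -493465 - 94196/1612079 = -795504657931/1612079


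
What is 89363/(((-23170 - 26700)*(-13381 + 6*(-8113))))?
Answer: 89363/3094882330 ≈ 2.8874e-5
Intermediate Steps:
89363/(((-23170 - 26700)*(-13381 + 6*(-8113)))) = 89363/((-49870*(-13381 - 48678))) = 89363/((-49870*(-62059))) = 89363/3094882330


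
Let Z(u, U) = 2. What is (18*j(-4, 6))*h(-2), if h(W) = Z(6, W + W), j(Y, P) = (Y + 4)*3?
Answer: 0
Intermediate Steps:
j(Y, P) = 12 + 3*Y (j(Y, P) = (4 + Y)*3 = 12 + 3*Y)
h(W) = 2
(18*j(-4, 6))*h(-2) = (18*(12 + 3*(-4)))*2 = (18*(12 - 12))*2 = (18*0)*2 = 0*2 = 0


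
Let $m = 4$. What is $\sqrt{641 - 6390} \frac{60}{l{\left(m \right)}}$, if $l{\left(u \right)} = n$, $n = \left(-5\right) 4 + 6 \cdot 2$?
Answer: $- \frac{15 i \sqrt{5749}}{2} \approx - 568.67 i$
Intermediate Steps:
$n = -8$ ($n = -20 + 12 = -8$)
$l{\left(u \right)} = -8$
$\sqrt{641 - 6390} \frac{60}{l{\left(m \right)}} = \sqrt{641 - 6390} \frac{60}{-8} = \sqrt{-5749} \cdot 60 \left(- \frac{1}{8}\right) = i \sqrt{5749} \left(- \frac{15}{2}\right) = - \frac{15 i \sqrt{5749}}{2}$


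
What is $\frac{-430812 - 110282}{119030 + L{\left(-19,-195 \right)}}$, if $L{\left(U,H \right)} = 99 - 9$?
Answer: $- \frac{270547}{59560} \approx -4.5424$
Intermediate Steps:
$L{\left(U,H \right)} = 90$ ($L{\left(U,H \right)} = 99 - 9 = 90$)
$\frac{-430812 - 110282}{119030 + L{\left(-19,-195 \right)}} = \frac{-430812 - 110282}{119030 + 90} = - \frac{541094}{119120} = \left(-541094\right) \frac{1}{119120} = - \frac{270547}{59560}$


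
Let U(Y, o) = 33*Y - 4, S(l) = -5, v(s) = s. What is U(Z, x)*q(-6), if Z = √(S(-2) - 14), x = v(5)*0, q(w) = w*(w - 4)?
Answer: -240 + 1980*I*√19 ≈ -240.0 + 8630.6*I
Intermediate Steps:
q(w) = w*(-4 + w)
x = 0 (x = 5*0 = 0)
Z = I*√19 (Z = √(-5 - 14) = √(-19) = I*√19 ≈ 4.3589*I)
U(Y, o) = -4 + 33*Y
U(Z, x)*q(-6) = (-4 + 33*(I*√19))*(-6*(-4 - 6)) = (-4 + 33*I*√19)*(-6*(-10)) = (-4 + 33*I*√19)*60 = -240 + 1980*I*√19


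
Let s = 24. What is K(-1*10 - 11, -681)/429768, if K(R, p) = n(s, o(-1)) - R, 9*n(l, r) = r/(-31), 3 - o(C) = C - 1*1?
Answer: 2927/59952636 ≈ 4.8822e-5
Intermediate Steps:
o(C) = 4 - C (o(C) = 3 - (C - 1*1) = 3 - (C - 1) = 3 - (-1 + C) = 3 + (1 - C) = 4 - C)
n(l, r) = -r/279 (n(l, r) = (r/(-31))/9 = (r*(-1/31))/9 = (-r/31)/9 = -r/279)
K(R, p) = -5/279 - R (K(R, p) = -(4 - 1*(-1))/279 - R = -(4 + 1)/279 - R = -1/279*5 - R = -5/279 - R)
K(-1*10 - 11, -681)/429768 = (-5/279 - (-1*10 - 11))/429768 = (-5/279 - (-10 - 11))*(1/429768) = (-5/279 - 1*(-21))*(1/429768) = (-5/279 + 21)*(1/429768) = (5854/279)*(1/429768) = 2927/59952636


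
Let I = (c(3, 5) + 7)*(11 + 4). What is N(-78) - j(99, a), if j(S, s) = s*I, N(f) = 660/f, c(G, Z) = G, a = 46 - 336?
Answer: 565390/13 ≈ 43492.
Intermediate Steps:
a = -290
I = 150 (I = (3 + 7)*(11 + 4) = 10*15 = 150)
j(S, s) = 150*s (j(S, s) = s*150 = 150*s)
N(-78) - j(99, a) = 660/(-78) - 150*(-290) = 660*(-1/78) - 1*(-43500) = -110/13 + 43500 = 565390/13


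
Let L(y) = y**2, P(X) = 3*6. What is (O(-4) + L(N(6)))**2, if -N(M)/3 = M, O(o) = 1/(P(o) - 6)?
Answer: 15124321/144 ≈ 1.0503e+5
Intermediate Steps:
P(X) = 18
O(o) = 1/12 (O(o) = 1/(18 - 6) = 1/12)
N(M) = -3*M
(O(-4) + L(N(6)))**2 = (1/12 + (-3*6)**2)**2 = (1/12 + (-18)**2)**2 = (1/12 + 324)**2 = (3889/12)**2 = 15124321/144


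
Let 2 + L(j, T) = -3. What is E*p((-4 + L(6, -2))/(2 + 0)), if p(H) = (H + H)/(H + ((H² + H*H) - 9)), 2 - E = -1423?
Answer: -475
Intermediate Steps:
E = 1425 (E = 2 - 1*(-1423) = 2 + 1423 = 1425)
L(j, T) = -5 (L(j, T) = -2 - 3 = -5)
p(H) = 2*H/(-9 + H + 2*H²) (p(H) = (2*H)/(H + ((H² + H²) - 9)) = (2*H)/(H + (2*H² - 9)) = (2*H)/(H + (-9 + 2*H²)) = (2*H)/(-9 + H + 2*H²) = 2*H/(-9 + H + 2*H²))
E*p((-4 + L(6, -2))/(2 + 0)) = 1425*(2*((-4 - 5)/(2 + 0))/(-9 + (-4 - 5)/(2 + 0) + 2*((-4 - 5)/(2 + 0))²)) = 1425*(2*(-9/2)/(-9 - 9/2 + 2*(-9/2)²)) = 1425*(2*(-9/2)/(-9 - 9/2 + 2*(81/4))) = 1425*(2*(-9/2)/(-9 - 9/2 + 81/2)) = 1425*(2*(-9/2)/27) = 1425*(2*(-9/2)*(1/27)) = 1425*(-⅓) = -475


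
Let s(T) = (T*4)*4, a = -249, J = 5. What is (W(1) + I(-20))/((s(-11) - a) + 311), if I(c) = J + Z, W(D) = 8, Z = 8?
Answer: 7/128 ≈ 0.054688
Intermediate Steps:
I(c) = 13 (I(c) = 5 + 8 = 13)
s(T) = 16*T (s(T) = (4*T)*4 = 16*T)
(W(1) + I(-20))/((s(-11) - a) + 311) = (8 + 13)/((16*(-11) - 1*(-249)) + 311) = 21/((-176 + 249) + 311) = 21/(73 + 311) = 21/384 = 21*(1/384) = 7/128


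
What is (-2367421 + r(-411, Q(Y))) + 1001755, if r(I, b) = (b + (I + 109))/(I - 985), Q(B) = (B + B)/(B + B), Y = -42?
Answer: -1906469435/1396 ≈ -1.3657e+6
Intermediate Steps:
Q(B) = 1 (Q(B) = (2*B)/((2*B)) = (2*B)*(1/(2*B)) = 1)
r(I, b) = (109 + I + b)/(-985 + I) (r(I, b) = (b + (109 + I))/(-985 + I) = (109 + I + b)/(-985 + I))
(-2367421 + r(-411, Q(Y))) + 1001755 = (-2367421 + (109 - 411 + 1)/(-985 - 411)) + 1001755 = (-2367421 - 301/(-1396)) + 1001755 = (-2367421 - 1/1396*(-301)) + 1001755 = (-2367421 + 301/1396) + 1001755 = -3304919415/1396 + 1001755 = -1906469435/1396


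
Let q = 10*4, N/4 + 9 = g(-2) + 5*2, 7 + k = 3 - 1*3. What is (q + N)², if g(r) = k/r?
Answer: 3364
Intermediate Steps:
k = -7 (k = -7 + (3 - 1*3) = -7 + (3 - 3) = -7 + 0 = -7)
g(r) = -7/r
N = 18 (N = -36 + 4*(-7/(-2) + 5*2) = -36 + 4*(-7*(-½) + 10) = -36 + 4*(7/2 + 10) = -36 + 4*(27/2) = -36 + 54 = 18)
q = 40
(q + N)² = (40 + 18)² = 58² = 3364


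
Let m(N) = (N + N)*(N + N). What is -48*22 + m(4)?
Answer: -992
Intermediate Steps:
m(N) = 4*N**2 (m(N) = (2*N)*(2*N) = 4*N**2)
-48*22 + m(4) = -48*22 + 4*4**2 = -1056 + 4*16 = -1056 + 64 = -992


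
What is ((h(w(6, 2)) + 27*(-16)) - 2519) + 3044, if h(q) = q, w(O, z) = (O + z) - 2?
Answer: 99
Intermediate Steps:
w(O, z) = -2 + O + z
((h(w(6, 2)) + 27*(-16)) - 2519) + 3044 = (((-2 + 6 + 2) + 27*(-16)) - 2519) + 3044 = ((6 - 432) - 2519) + 3044 = (-426 - 2519) + 3044 = -2945 + 3044 = 99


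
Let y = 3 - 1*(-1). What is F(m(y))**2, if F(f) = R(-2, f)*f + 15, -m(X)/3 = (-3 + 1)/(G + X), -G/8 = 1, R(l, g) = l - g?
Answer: 3969/16 ≈ 248.06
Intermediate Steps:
G = -8 (G = -8*1 = -8)
y = 4 (y = 3 + 1 = 4)
m(X) = 6/(-8 + X) (m(X) = -3*(-3 + 1)/(-8 + X) = -(-6)/(-8 + X) = 6/(-8 + X))
F(f) = 15 + f*(-2 - f) (F(f) = (-2 - f)*f + 15 = f*(-2 - f) + 15 = 15 + f*(-2 - f))
F(m(y))**2 = (15 - 6/(-8 + 4)*(2 + 6/(-8 + 4)))**2 = (15 - 6/(-4)*(2 + 6/(-4)))**2 = (15 - 6*(-1/4)*(2 + 6*(-1/4)))**2 = (15 - 1*(-3/2)*(2 - 3/2))**2 = (15 - 1*(-3/2)*1/2)**2 = (15 + 3/4)**2 = (63/4)**2 = 3969/16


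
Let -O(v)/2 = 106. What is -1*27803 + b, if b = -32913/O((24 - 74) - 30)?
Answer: -110591/4 ≈ -27648.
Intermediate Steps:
O(v) = -212 (O(v) = -2*106 = -212)
b = 621/4 (b = -32913/(-212) = -32913*(-1/212) = 621/4 ≈ 155.25)
-1*27803 + b = -1*27803 + 621/4 = -27803 + 621/4 = -110591/4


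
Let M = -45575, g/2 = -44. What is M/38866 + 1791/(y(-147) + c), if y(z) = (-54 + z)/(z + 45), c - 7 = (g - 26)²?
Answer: -17785145971/17185340354 ≈ -1.0349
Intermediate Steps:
g = -88 (g = 2*(-44) = -88)
c = 13003 (c = 7 + (-88 - 26)² = 7 + (-114)² = 7 + 12996 = 13003)
y(z) = (-54 + z)/(45 + z)
M/38866 + 1791/(y(-147) + c) = -45575/38866 + 1791/((-54 - 147)/(45 - 147) + 13003) = -45575*1/38866 + 1791/(-201/(-102) + 13003) = -45575/38866 + 1791/(-1/102*(-201) + 13003) = -45575/38866 + 1791/(67/34 + 13003) = -45575/38866 + 1791/(442169/34) = -45575/38866 + 1791*(34/442169) = -45575/38866 + 60894/442169 = -17785145971/17185340354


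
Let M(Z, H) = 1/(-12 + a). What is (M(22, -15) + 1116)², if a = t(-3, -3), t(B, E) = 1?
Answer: 150675625/121 ≈ 1.2453e+6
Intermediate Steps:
a = 1
M(Z, H) = -1/11 (M(Z, H) = 1/(-12 + 1) = 1/(-11) = -1/11)
(M(22, -15) + 1116)² = (-1/11 + 1116)² = (12275/11)² = 150675625/121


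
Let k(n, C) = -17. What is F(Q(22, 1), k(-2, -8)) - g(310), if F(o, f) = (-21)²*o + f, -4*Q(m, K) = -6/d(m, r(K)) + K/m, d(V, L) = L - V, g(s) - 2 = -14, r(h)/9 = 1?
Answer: -69665/1144 ≈ -60.896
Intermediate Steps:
r(h) = 9 (r(h) = 9*1 = 9)
g(s) = -12 (g(s) = 2 - 14 = -12)
Q(m, K) = 3/(2*(9 - m)) - K/(4*m) (Q(m, K) = -(-6/(9 - m) + K/m)/4 = 3/(2*(9 - m)) - K/(4*m))
F(o, f) = f + 441*o (F(o, f) = 441*o + f = f + 441*o)
F(Q(22, 1), k(-2, -8)) - g(310) = (-17 + 441*((¼)*(-6*22 - 1*1*(-9 + 22))/(22*(-9 + 22)))) - 1*(-12) = (-17 + 441*((¼)*(1/22)*(-132 - 1*1*13)/13)) + 12 = (-17 + 441*((¼)*(1/22)*(1/13)*(-132 - 13))) + 12 = (-17 + 441*((¼)*(1/22)*(1/13)*(-145))) + 12 = (-17 + 441*(-145/1144)) + 12 = (-17 - 63945/1144) + 12 = -83393/1144 + 12 = -69665/1144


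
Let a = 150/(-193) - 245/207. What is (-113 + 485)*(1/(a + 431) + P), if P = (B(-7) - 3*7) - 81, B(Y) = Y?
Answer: -347499998718/8570273 ≈ -40547.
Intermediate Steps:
a = -78335/39951 (a = 150*(-1/193) - 245*1/207 = -150/193 - 245/207 = -78335/39951 ≈ -1.9608)
P = -109 (P = (-7 - 3*7) - 81 = (-7 - 21) - 81 = -28 - 81 = -109)
(-113 + 485)*(1/(a + 431) + P) = (-113 + 485)*(1/(-78335/39951 + 431) - 109) = 372*(1/(17140546/39951) - 109) = 372*(39951/17140546 - 109) = 372*(-1868279563/17140546) = -347499998718/8570273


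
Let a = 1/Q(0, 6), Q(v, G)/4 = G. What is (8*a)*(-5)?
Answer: -5/3 ≈ -1.6667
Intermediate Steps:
Q(v, G) = 4*G
a = 1/24 (a = 1/(4*6) = 1/24 ≈ 0.041667)
(8*a)*(-5) = (8*(1/24))*(-5) = (⅓)*(-5) = -5/3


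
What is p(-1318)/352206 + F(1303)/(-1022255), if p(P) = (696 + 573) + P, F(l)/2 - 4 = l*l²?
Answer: -1558332067308467/360044344530 ≈ -4328.2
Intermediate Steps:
F(l) = 8 + 2*l³ (F(l) = 8 + 2*(l*l²) = 8 + 2*l³)
p(P) = 1269 + P
p(-1318)/352206 + F(1303)/(-1022255) = (1269 - 1318)/352206 + (8 + 2*1303³)/(-1022255) = -49*1/352206 + (8 + 2*2212245127)*(-1/1022255) = -49/352206 + (8 + 4424490254)*(-1/1022255) = -49/352206 + 4424490262*(-1/1022255) = -49/352206 - 4424490262/1022255 = -1558332067308467/360044344530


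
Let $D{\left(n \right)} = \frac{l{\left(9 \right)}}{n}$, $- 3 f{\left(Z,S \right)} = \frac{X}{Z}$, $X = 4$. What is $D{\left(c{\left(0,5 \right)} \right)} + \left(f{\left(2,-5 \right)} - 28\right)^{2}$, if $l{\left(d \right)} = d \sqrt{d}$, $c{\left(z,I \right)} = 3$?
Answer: $\frac{7477}{9} \approx 830.78$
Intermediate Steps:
$l{\left(d \right)} = d^{\frac{3}{2}}$
$f{\left(Z,S \right)} = - \frac{4}{3 Z}$ ($f{\left(Z,S \right)} = - \frac{4 \frac{1}{Z}}{3} = - \frac{4}{3 Z}$)
$D{\left(n \right)} = \frac{27}{n}$ ($D{\left(n \right)} = \frac{9^{\frac{3}{2}}}{n} = \frac{27}{n}$)
$D{\left(c{\left(0,5 \right)} \right)} + \left(f{\left(2,-5 \right)} - 28\right)^{2} = \frac{27}{3} + \left(- \frac{4}{3 \cdot 2} - 28\right)^{2} = 27 \cdot \frac{1}{3} + \left(\left(- \frac{4}{3}\right) \frac{1}{2} - 28\right)^{2} = 9 + \left(- \frac{2}{3} - 28\right)^{2} = 9 + \left(- \frac{86}{3}\right)^{2} = 9 + \frac{7396}{9} = \frac{7477}{9}$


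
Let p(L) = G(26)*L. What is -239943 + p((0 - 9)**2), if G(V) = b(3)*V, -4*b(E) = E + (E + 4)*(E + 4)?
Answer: -267321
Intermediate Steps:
b(E) = -E/4 - (4 + E)**2/4 (b(E) = -(E + (E + 4)*(E + 4))/4 = -(E + (4 + E)*(4 + E))/4 = -(E + (4 + E)**2)/4 = -E/4 - (4 + E)**2/4)
G(V) = -13*V (G(V) = (-1/4*3 - (4 + 3)**2/4)*V = (-3/4 - 1/4*7**2)*V = (-3/4 - 1/4*49)*V = (-3/4 - 49/4)*V = -13*V)
p(L) = -338*L (p(L) = (-13*26)*L = -338*L)
-239943 + p((0 - 9)**2) = -239943 - 338*(0 - 9)**2 = -239943 - 338*(-9)**2 = -239943 - 338*81 = -239943 - 27378 = -267321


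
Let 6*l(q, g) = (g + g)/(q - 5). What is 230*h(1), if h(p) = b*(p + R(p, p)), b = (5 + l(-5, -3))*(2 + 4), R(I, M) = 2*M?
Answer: 21114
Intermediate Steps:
l(q, g) = g/(3*(-5 + q)) (l(q, g) = ((g + g)/(q - 5))/6 = ((2*g)/(-5 + q))/6 = (2*g/(-5 + q))/6 = g/(3*(-5 + q)))
b = 153/5 (b = (5 + (⅓)*(-3)/(-5 - 5))*(2 + 4) = (5 + (⅓)*(-3)/(-10))*6 = (5 + (⅓)*(-3)*(-⅒))*6 = (5 + ⅒)*6 = (51/10)*6 = 153/5 ≈ 30.600)
h(p) = 459*p/5 (h(p) = 153*(p + 2*p)/5 = 153*(3*p)/5 = 459*p/5)
230*h(1) = 230*((459/5)*1) = 230*(459/5) = 21114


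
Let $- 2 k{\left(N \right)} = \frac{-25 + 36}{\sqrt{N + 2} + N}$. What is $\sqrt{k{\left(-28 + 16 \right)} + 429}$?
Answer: $\frac{\sqrt{22} \sqrt{\frac{-937 + 78 i \sqrt{10}}{-12 + i \sqrt{10}}}}{2} \approx 20.723 + 0.002725 i$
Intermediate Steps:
$k{\left(N \right)} = - \frac{11}{2 \left(N + \sqrt{2 + N}\right)}$ ($k{\left(N \right)} = - \frac{\left(-25 + 36\right) \frac{1}{\sqrt{N + 2} + N}}{2} = - \frac{11 \frac{1}{\sqrt{2 + N} + N}}{2} = - \frac{11 \frac{1}{N + \sqrt{2 + N}}}{2} = - \frac{11}{2 \left(N + \sqrt{2 + N}\right)}$)
$\sqrt{k{\left(-28 + 16 \right)} + 429} = \sqrt{- \frac{11}{2 \left(-28 + 16\right) + 2 \sqrt{2 + \left(-28 + 16\right)}} + 429} = \sqrt{- \frac{11}{2 \left(-12\right) + 2 \sqrt{2 - 12}} + 429} = \sqrt{- \frac{11}{-24 + 2 \sqrt{-10}} + 429} = \sqrt{- \frac{11}{-24 + 2 i \sqrt{10}} + 429} = \sqrt{429 - \frac{11}{-24 + 2 i \sqrt{10}}}$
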